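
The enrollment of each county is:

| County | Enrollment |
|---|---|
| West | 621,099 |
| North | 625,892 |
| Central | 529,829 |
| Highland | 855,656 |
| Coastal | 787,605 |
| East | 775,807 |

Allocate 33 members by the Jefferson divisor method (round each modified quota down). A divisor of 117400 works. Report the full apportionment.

With modified divisor 117400: modified quotas West 5.290, North 5.331, Central 4.513, Highland 7.288, Coastal 6.709, East 6.608.
Rounding down: West 5, North 5, Central 4, Highland 7, Coastal 6, East 6 (total 33).

West 5, North 5, Central 4, Highland 7, Coastal 6, East 6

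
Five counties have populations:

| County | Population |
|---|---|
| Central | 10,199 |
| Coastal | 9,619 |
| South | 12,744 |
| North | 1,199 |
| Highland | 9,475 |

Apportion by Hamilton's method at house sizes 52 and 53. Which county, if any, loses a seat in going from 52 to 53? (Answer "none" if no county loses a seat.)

At 52 seats: Central 12, Coastal 12, South 15, North 2, Highland 11.
At 53 seats: Central 12, Coastal 12, South 16, North 1, Highland 12.
North drops from 2 to 1.

North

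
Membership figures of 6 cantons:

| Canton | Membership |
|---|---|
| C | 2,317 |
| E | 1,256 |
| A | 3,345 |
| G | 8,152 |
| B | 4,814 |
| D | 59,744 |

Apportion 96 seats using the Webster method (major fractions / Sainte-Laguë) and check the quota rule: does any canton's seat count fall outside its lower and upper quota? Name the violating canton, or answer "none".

D

Standard quotas: C 2.793, E 1.514, A 4.033, G 9.828, B 5.804, D 72.028.
Webster allocation: C 3, E 2, A 4, G 10, B 6, D 71.
D has quota 72.028 (lower 72, upper 73) but receives 71 — outside the quota interval.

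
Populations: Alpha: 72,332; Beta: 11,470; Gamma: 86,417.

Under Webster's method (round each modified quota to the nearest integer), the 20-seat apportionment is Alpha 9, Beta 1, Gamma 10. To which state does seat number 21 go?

Gamma

Priority for the next seat is population ÷ (current seats + 0.5).
Priorities: Alpha 7613.895, Beta 7646.667, Gamma 8230.190.
Highest priority: Gamma.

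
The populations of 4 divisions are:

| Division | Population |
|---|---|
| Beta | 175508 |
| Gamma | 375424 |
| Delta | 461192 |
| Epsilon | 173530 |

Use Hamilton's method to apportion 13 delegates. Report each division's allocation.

Standard divisor: 1185654 ÷ 13 ≈ 91204.154.
Standard quotas: Beta 1.9243, Gamma 4.1163, Delta 5.0567, Epsilon 1.9027.
Lower quotas: Beta 1, Gamma 4, Delta 5, Epsilon 1 (sum 11, leaving 2 seats).
Remainders in descending order: Beta 0.9243, Epsilon 0.9027, Gamma 0.1163, Delta 0.0567.
Largest remainders: Beta, Epsilon receive the extra seats.

Beta: 2, Gamma: 4, Delta: 5, Epsilon: 2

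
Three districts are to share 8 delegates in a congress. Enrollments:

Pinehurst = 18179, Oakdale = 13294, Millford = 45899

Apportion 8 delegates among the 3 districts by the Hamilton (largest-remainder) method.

Pinehurst=2; Oakdale=1; Millford=5

Total 77372; standard divisor 77372/8 ≈ 9671.5.
Standard quotas: Pinehurst 1.8796, Oakdale 1.3746, Millford 4.7458.
Lower quotas: Pinehurst 1, Oakdale 1, Millford 4 (sum 6, leaving 2 seats).
Remainders in descending order: Pinehurst 0.8796, Millford 0.7458, Oakdale 0.3746.
Largest remainders: Pinehurst, Millford receive the extra seats.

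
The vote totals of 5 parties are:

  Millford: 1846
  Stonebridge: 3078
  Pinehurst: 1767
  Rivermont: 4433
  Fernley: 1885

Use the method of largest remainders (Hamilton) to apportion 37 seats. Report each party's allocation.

Millford 5, Stonebridge 9, Pinehurst 5, Rivermont 13, Fernley 5

The standard divisor is 13009/37 ≈ 351.595.
Standard quotas: Millford 5.250, Stonebridge 8.754, Pinehurst 5.026, Rivermont 12.608, Fernley 5.361.
Lower quotas: Millford 5, Stonebridge 8, Pinehurst 5, Rivermont 12, Fernley 5 (sum 35, leaving 2 seats).
Remainders in descending order: Stonebridge 0.754, Rivermont 0.608, Fernley 0.361, Millford 0.250, Pinehurst 0.026.
The surplus seats go to Stonebridge, Rivermont.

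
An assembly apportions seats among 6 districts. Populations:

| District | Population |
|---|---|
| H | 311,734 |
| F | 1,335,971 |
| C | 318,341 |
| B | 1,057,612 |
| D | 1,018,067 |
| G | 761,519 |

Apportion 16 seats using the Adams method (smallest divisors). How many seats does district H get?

Standard divisor 4803244/16 ≈ 300202.75; standard quotas: H 1.038, F 4.450, C 1.060, B 3.523, D 3.391, G 2.537.
Rounding up gives 2, 5, 2, 4, 4, 3 = 20 seats, so the divisor must be adjusted.
With modified divisor 345900: modified quotas H 0.901, F 3.862, C 0.920, B 3.058, D 2.943, G 2.202.
Rounding up: H 1, F 4, C 1, B 4, D 3, G 3 (total 16).
H receives 1.

1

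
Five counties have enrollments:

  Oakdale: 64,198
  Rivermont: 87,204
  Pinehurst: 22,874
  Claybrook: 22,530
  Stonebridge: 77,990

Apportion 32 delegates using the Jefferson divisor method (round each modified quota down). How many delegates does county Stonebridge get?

9

Standard divisor 274796/32 ≈ 8587.375; standard quotas: Oakdale 7.476, Rivermont 10.155, Pinehurst 2.664, Claybrook 2.624, Stonebridge 9.082.
Rounding down gives 7, 10, 2, 2, 9 = 30 seats, so the divisor must be adjusted.
With modified divisor 7900: modified quotas Oakdale 8.126, Rivermont 11.038, Pinehurst 2.895, Claybrook 2.852, Stonebridge 9.872.
Rounding down: Oakdale 8, Rivermont 11, Pinehurst 2, Claybrook 2, Stonebridge 9 (total 32).
Stonebridge receives 9.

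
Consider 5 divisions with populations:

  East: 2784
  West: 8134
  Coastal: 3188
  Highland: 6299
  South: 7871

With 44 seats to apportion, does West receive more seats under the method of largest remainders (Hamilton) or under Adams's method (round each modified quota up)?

Hamilton: East 4, West 13, Coastal 5, Highland 10, South 12.
Adams: East 5, West 12, Coastal 5, Highland 10, South 12.
West gets 13 under Hamilton and 12 under Adams.

Hamilton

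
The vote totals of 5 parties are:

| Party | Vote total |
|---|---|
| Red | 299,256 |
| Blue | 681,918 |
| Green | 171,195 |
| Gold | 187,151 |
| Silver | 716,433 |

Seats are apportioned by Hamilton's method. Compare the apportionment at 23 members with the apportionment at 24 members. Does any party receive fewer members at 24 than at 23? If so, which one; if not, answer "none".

none

At 23 seats: Red 3, Blue 8, Green 2, Gold 2, Silver 8.
At 24 seats: Red 4, Blue 8, Green 2, Gold 2, Silver 8.
No party's allocation decreased.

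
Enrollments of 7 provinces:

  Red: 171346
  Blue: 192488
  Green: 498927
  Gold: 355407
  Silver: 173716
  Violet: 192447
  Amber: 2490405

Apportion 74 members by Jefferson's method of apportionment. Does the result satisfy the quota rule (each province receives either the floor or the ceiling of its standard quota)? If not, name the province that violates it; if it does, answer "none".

Standard quotas: Red 3.112, Blue 3.496, Green 9.061, Gold 6.454, Silver 3.155, Violet 3.495, Amber 45.227.
Jefferson allocation: Red 3, Blue 3, Green 9, Gold 6, Silver 3, Violet 3, Amber 47.
Amber has quota 45.227 (lower 45, upper 46) but receives 47 — outside the quota interval.

Amber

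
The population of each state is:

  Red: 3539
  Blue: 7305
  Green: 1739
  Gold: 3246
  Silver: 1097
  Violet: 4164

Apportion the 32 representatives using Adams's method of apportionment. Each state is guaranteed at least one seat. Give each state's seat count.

Red 5, Blue 11, Green 3, Gold 5, Silver 2, Violet 6

Standard divisor 21090/32 ≈ 659.062; standard quotas: Red 5.370, Blue 11.084, Green 2.639, Gold 4.925, Silver 1.664, Violet 6.318.
Rounding up gives 6, 12, 3, 5, 2, 7 = 35 seats, so the divisor must be adjusted.
With modified divisor 720: modified quotas Red 4.915, Blue 10.146, Green 2.415, Gold 4.508, Silver 1.524, Violet 5.783.
Rounding up: Red 5, Blue 11, Green 3, Gold 5, Silver 2, Violet 6 (total 32).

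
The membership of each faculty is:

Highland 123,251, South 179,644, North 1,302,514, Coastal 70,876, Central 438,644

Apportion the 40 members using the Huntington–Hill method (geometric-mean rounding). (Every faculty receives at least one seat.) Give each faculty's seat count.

Highland 2; South 4; North 25; Coastal 1; Central 8

With divisor 51777: modified quotas Highland 2.380, South 3.470, North 25.156, Coastal 1.369, Central 8.472.
Geometric-mean thresholds: Highland √(2·3)=2.449, South √(3·4)=3.464, North √(25·26)=25.495, Coastal √(1·2)=1.414, Central √(8·9)=8.485.
Each quota rounded against its threshold gives Highland 2, South 4, North 25, Coastal 1, Central 8 (total 40).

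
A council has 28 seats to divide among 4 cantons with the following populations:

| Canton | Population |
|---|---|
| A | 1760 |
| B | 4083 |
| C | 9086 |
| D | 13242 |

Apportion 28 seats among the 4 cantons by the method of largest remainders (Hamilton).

Total 28171; standard divisor 28171/28 ≈ 1006.107.
Standard quotas: A 1.7493, B 4.0582, C 9.0308, D 13.1616.
Lower quotas: A 1, B 4, C 9, D 13 (sum 27, leaving 1 seat).
Remainders in descending order: A 0.7493, D 0.1616, B 0.0582, C 0.0308.
The surplus seat goes to A.

A 2, B 4, C 9, D 13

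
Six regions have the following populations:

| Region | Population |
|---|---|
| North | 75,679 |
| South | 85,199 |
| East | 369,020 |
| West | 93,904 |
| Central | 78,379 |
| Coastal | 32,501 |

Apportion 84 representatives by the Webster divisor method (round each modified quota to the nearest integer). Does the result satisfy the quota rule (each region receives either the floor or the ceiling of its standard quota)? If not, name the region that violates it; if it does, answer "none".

East

Standard quotas: North 8.653, South 9.741, East 42.192, West 10.737, Central 8.961, Coastal 3.716.
Webster allocation: North 9, South 10, East 41, West 11, Central 9, Coastal 4.
East has quota 42.192 (lower 42, upper 43) but receives 41 — outside the quota interval.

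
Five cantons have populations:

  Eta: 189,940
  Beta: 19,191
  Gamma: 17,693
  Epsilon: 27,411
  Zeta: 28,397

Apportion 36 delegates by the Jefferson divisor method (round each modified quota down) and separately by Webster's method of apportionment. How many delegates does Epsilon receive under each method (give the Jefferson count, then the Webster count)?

Jefferson: Eta 26, Beta 2, Gamma 2, Epsilon 3, Zeta 3.
Webster: Eta 24, Beta 2, Gamma 2, Epsilon 4, Zeta 4.
Epsilon gets 3 under Jefferson and 4 under Webster.

3 and 4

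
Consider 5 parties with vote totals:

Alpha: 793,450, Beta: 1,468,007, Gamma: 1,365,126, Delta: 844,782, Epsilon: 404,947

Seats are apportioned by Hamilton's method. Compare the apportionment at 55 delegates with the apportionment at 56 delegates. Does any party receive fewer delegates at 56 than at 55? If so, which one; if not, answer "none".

At 55 seats: Alpha 9, Beta 17, Gamma 15, Delta 9, Epsilon 5.
At 56 seats: Alpha 9, Beta 17, Gamma 16, Delta 10, Epsilon 4.
Epsilon drops from 5 to 4.

Epsilon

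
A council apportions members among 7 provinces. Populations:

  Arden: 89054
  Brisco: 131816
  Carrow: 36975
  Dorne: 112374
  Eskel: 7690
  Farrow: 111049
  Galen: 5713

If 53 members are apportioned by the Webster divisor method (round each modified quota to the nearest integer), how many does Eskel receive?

1

Standard divisor 494671/53 ≈ 9333.415; standard quotas: Arden 9.541, Brisco 14.123, Carrow 3.962, Dorne 12.040, Eskel 0.824, Farrow 11.898, Galen 0.612.
Rounding to the nearest integer gives 10, 14, 4, 12, 1, 12, 1 = 54 seats, so the divisor must be adjusted.
With modified divisor 9500: modified quotas Arden 9.374, Brisco 13.875, Carrow 3.892, Dorne 11.829, Eskel 0.809, Farrow 11.689, Galen 0.601.
Rounding to the nearest integer: Arden 9, Brisco 14, Carrow 4, Dorne 12, Eskel 1, Farrow 12, Galen 1 (total 53).
Eskel receives 1.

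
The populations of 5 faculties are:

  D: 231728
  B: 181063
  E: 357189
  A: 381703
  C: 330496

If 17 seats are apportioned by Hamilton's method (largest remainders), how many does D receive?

Total 1482179; standard divisor 1482179/17 = 87187.
Standard quotas: D 2.6578, B 2.0767, E 4.0968, A 4.3780, C 3.7907.
Lower quotas: D 2, B 2, E 4, A 4, C 3 (sum 15, leaving 2 seats).
Remainders in descending order: C 0.7907, D 0.6578, A 0.3780, E 0.0968, B 0.0767.
The surplus seats go to C, D.
D receives 3.

3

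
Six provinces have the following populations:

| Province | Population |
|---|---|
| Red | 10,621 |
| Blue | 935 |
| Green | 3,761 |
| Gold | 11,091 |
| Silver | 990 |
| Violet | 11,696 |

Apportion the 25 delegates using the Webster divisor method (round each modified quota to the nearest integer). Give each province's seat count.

Standard divisor 39094/25 ≈ 1563.76; standard quotas: Red 6.792, Blue 0.598, Green 2.405, Gold 7.093, Silver 0.633, Violet 7.479.
Rounding to the nearest integer gives Red 7, Blue 1, Green 2, Gold 7, Silver 1, Violet 7 — total 25, matching the house size, so no adjustment is needed.

Red: 7, Blue: 1, Green: 2, Gold: 7, Silver: 1, Violet: 7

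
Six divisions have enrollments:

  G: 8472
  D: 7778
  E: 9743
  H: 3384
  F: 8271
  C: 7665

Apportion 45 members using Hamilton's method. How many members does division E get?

10

Standard divisor: 45313 ÷ 45 ≈ 1006.956.
Standard quotas: G 8.4135, D 7.7243, E 9.6757, H 3.3606, F 8.2139, C 7.6121.
Lower quotas: G 8, D 7, E 9, H 3, F 8, C 7 (sum 42, leaving 3 seats).
Remainders in descending order: D 0.7243, E 0.6757, C 0.6121, G 0.4135, H 0.3606, F 0.2139.
The surplus seats go to D, E, C.
E receives 10.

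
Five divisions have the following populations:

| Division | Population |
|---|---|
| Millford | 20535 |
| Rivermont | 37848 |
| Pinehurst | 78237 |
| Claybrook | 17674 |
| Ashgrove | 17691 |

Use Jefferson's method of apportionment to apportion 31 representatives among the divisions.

Standard divisor 171985/31 ≈ 5547.903; standard quotas: Millford 3.701, Rivermont 6.822, Pinehurst 14.102, Claybrook 3.186, Ashgrove 3.189.
Rounding down gives 3, 6, 14, 3, 3 = 29 seats, so the divisor must be adjusted.
With modified divisor 5200: modified quotas Millford 3.949, Rivermont 7.278, Pinehurst 15.046, Claybrook 3.399, Ashgrove 3.402.
Rounding down: Millford 3, Rivermont 7, Pinehurst 15, Claybrook 3, Ashgrove 3 (total 31).

Millford 3, Rivermont 7, Pinehurst 15, Claybrook 3, Ashgrove 3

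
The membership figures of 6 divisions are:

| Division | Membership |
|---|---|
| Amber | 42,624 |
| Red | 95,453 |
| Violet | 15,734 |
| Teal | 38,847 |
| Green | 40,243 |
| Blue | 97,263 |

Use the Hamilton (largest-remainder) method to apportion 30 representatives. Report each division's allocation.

Amber 4, Red 9, Violet 1, Teal 3, Green 4, Blue 9

Total 330164; standard divisor 330164/30 ≈ 11005.467.
Standard quotas: Amber 3.8730, Red 8.6732, Violet 1.4297, Teal 3.5298, Green 3.6566, Blue 8.8377.
Lower quotas: Amber 3, Red 8, Violet 1, Teal 3, Green 3, Blue 8 (sum 26, leaving 4 seats).
Remainders in descending order: Amber 0.8730, Blue 0.8377, Red 0.6732, Green 0.6566, Teal 0.5298, Violet 0.4297.
Largest remainders: Amber, Blue, Red, Green receive the extra seats.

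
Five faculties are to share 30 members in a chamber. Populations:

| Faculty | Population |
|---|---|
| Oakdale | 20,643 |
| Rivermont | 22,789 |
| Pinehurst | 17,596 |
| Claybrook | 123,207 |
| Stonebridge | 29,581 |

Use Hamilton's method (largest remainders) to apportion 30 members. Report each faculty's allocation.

The standard divisor is 213816/30 ≈ 7127.2.
Standard quotas: Oakdale 2.8964, Rivermont 3.1975, Pinehurst 2.4689, Claybrook 17.2869, Stonebridge 4.1504.
Lower quotas: Oakdale 2, Rivermont 3, Pinehurst 2, Claybrook 17, Stonebridge 4 (sum 28, leaving 2 seats).
Remainders in descending order: Oakdale 0.8964, Pinehurst 0.4689, Claybrook 0.2869, Rivermont 0.1975, Stonebridge 0.1504.
Largest remainders: Oakdale, Pinehurst receive the extra seats.

Oakdale 3, Rivermont 3, Pinehurst 3, Claybrook 17, Stonebridge 4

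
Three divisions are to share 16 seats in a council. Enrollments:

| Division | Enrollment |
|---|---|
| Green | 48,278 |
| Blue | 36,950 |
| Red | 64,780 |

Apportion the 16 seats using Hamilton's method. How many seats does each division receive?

The standard divisor is 150008/16 ≈ 9375.5.
Standard quotas: Green 5.1494, Blue 3.9411, Red 6.9095.
Lower quotas: Green 5, Blue 3, Red 6 (sum 14, leaving 2 seats).
Remainders in descending order: Blue 0.9411, Red 0.9095, Green 0.1494.
The surplus seats go to Blue, Red.

Green 5, Blue 4, Red 7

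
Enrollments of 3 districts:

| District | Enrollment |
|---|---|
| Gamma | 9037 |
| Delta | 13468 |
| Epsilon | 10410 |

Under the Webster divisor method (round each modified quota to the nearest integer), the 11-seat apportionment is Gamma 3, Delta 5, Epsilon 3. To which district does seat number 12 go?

Priority for the next seat is population ÷ (current seats + 0.5).
Priorities: Gamma 2582.000, Delta 2448.727, Epsilon 2974.286.
Highest priority: Epsilon.

Epsilon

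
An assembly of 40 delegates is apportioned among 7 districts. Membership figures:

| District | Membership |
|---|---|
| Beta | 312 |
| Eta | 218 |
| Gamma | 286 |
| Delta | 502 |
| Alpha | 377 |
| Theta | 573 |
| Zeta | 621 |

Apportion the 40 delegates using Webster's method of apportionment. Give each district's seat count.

Standard divisor 2889/40 ≈ 72.225; standard quotas: Beta 4.320, Eta 3.018, Gamma 3.960, Delta 6.951, Alpha 5.220, Theta 7.934, Zeta 8.598.
Rounding to the nearest integer gives Beta 4, Eta 3, Gamma 4, Delta 7, Alpha 5, Theta 8, Zeta 9 — total 40, matching the house size, so no adjustment is needed.

Beta 4; Eta 3; Gamma 4; Delta 7; Alpha 5; Theta 8; Zeta 9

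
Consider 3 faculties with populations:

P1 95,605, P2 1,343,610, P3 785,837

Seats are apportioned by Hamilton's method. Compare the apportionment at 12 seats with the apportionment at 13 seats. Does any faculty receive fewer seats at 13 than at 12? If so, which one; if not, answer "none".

At 12 seats: P1 1, P2 7, P3 4.
At 13 seats: P1 0, P2 8, P3 5.
P1 drops from 1 to 0.

P1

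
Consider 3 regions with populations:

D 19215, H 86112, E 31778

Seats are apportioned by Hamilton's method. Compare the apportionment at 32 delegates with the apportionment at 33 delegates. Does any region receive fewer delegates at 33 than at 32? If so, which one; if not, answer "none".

At 32 seats: D 5, H 20, E 7.
At 33 seats: D 4, H 21, E 8.
D drops from 5 to 4.

D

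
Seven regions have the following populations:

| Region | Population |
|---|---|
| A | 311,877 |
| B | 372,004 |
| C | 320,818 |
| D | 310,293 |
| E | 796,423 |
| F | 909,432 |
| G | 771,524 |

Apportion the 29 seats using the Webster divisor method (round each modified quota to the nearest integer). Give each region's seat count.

Standard divisor 3792371/29 ≈ 130771.414; standard quotas: A 2.385, B 2.845, C 2.453, D 2.373, E 6.090, F 6.954, G 5.900.
Rounding to the nearest integer gives 2, 3, 2, 2, 6, 7, 6 = 28 seats, so the divisor must be adjusted.
With modified divisor 126500: modified quotas A 2.465, B 2.941, C 2.536, D 2.453, E 6.296, F 7.189, G 6.099.
Rounding to the nearest integer: A 2, B 3, C 3, D 2, E 6, F 7, G 6 (total 29).

A 2, B 3, C 3, D 2, E 6, F 7, G 6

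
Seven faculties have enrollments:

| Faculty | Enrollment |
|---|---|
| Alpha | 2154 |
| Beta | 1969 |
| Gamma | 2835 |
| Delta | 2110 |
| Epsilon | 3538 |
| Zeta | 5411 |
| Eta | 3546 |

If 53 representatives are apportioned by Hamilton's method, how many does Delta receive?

5

Total 21563; standard divisor 21563/53 ≈ 406.849.
Standard quotas: Alpha 5.2943, Beta 4.8396, Gamma 6.9682, Delta 5.1862, Epsilon 8.6961, Zeta 13.2998, Eta 8.7158.
Lower quotas: Alpha 5, Beta 4, Gamma 6, Delta 5, Epsilon 8, Zeta 13, Eta 8 (sum 49, leaving 4 seats).
Remainders in descending order: Gamma 0.9682, Beta 0.8396, Eta 0.7158, Epsilon 0.6961, Zeta 0.2998, Alpha 0.2943, Delta 0.1862.
The surplus seats go to Gamma, Beta, Eta, Epsilon.
Delta receives 5.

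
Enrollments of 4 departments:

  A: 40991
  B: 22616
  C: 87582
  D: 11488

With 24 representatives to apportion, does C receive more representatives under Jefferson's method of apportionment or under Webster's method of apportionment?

Jefferson

Jefferson: A 6, B 3, C 14, D 1.
Webster: A 6, B 3, C 13, D 2.
C gets 14 under Jefferson and 13 under Webster.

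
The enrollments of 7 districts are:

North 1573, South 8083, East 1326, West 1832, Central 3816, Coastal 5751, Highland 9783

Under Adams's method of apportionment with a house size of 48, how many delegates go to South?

Standard divisor 32164/48 ≈ 670.083; standard quotas: North 2.347, South 12.063, East 1.979, West 2.734, Central 5.695, Coastal 8.583, Highland 14.600.
Rounding up gives 3, 13, 2, 3, 6, 9, 15 = 51 seats, so the divisor must be adjusted.
With modified divisor 730: modified quotas North 2.155, South 11.073, East 1.816, West 2.510, Central 5.227, Coastal 7.878, Highland 13.401.
Rounding up: North 3, South 12, East 2, West 3, Central 6, Coastal 8, Highland 14 (total 48).
South receives 12.

12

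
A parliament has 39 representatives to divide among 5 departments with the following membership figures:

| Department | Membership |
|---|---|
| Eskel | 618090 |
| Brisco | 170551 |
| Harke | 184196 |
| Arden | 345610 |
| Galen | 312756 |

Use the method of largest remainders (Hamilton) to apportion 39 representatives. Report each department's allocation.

Standard divisor: 1631203 ÷ 39 ≈ 41825.718.
Standard quotas: Eskel 14.7777, Brisco 4.0777, Harke 4.4039, Arden 8.2631, Galen 7.4776.
Lower quotas: Eskel 14, Brisco 4, Harke 4, Arden 8, Galen 7 (sum 37, leaving 2 seats).
Remainders in descending order: Eskel 0.7777, Galen 0.4776, Harke 0.4039, Arden 0.2631, Brisco 0.0777.
The surplus seats go to Eskel, Galen.

Eskel 15, Brisco 4, Harke 4, Arden 8, Galen 8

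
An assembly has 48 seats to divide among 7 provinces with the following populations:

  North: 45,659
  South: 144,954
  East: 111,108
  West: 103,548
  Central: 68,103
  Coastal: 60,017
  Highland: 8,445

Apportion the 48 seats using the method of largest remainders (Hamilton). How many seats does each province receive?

North 4; South 13; East 10; West 9; Central 6; Coastal 5; Highland 1

Total 541834; standard divisor 541834/48 ≈ 11288.208.
Standard quotas: North 4.0448, South 12.8412, East 9.8428, West 9.1731, Central 6.0331, Coastal 5.3168, Highland 0.7481.
Lower quotas: North 4, South 12, East 9, West 9, Central 6, Coastal 5, Highland 0 (sum 45, leaving 3 seats).
Remainders in descending order: East 0.8428, South 0.8412, Highland 0.7481, Coastal 0.3168, West 0.1731, North 0.0448, Central 0.0331.
The surplus seats go to East, South, Highland.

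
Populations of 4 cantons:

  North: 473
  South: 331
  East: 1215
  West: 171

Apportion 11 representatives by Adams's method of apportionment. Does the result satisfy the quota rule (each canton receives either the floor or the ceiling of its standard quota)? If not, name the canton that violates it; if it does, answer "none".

Standard quotas: North 2.376, South 1.663, East 6.103, West 0.859.
Adams allocation: North 2, South 2, East 6, West 1.
Every allocation lies between the lower and upper quota.

none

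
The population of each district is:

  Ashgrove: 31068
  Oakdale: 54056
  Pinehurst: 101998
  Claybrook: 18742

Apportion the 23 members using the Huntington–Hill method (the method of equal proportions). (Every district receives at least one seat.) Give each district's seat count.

With divisor 8923: modified quotas Ashgrove 3.482, Oakdale 6.058, Pinehurst 11.431, Claybrook 2.100.
Geometric-mean thresholds: Ashgrove √(3·4)=3.464, Oakdale √(6·7)=6.481, Pinehurst √(11·12)=11.489, Claybrook √(2·3)=2.449.
Each quota rounded against its threshold gives Ashgrove 4, Oakdale 6, Pinehurst 11, Claybrook 2 (total 23).

Ashgrove 4; Oakdale 6; Pinehurst 11; Claybrook 2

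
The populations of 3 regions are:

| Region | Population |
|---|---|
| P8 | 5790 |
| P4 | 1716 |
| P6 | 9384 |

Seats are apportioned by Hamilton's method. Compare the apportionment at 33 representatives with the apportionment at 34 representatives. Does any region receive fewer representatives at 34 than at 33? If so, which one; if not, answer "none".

At 33 seats: P8 11, P4 4, P6 18.
At 34 seats: P8 12, P4 3, P6 19.
P4 drops from 4 to 3.

P4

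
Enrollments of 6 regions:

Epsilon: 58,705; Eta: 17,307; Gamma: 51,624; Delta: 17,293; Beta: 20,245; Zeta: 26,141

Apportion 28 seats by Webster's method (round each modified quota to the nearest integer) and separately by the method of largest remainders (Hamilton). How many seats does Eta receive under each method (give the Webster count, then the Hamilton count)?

Webster: Epsilon 8, Eta 3, Gamma 7, Delta 3, Beta 3, Zeta 4.
Hamilton: Epsilon 9, Eta 2, Gamma 8, Delta 2, Beta 3, Zeta 4.
Eta gets 3 under Webster and 2 under Hamilton.

3 and 2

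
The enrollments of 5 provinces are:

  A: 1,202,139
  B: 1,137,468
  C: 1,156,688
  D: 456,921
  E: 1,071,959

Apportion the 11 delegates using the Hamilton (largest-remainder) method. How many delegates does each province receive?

Standard divisor: 5025175 ÷ 11 ≈ 456834.091.
Standard quotas: A 2.6315, B 2.4899, C 2.5320, D 1.0002, E 2.3465.
Lower quotas: A 2, B 2, C 2, D 1, E 2 (sum 9, leaving 2 seats).
Remainders in descending order: A 0.6315, C 0.5320, B 0.4899, E 0.3465, D 0.0002.
The surplus seats go to A, C.

A 3, B 2, C 3, D 1, E 2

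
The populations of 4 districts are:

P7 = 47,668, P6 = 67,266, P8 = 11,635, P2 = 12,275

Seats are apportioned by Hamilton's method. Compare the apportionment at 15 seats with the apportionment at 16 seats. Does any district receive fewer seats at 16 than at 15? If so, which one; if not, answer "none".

P2

At 15 seats: P7 5, P6 7, P8 1, P2 2.
At 16 seats: P7 6, P6 8, P8 1, P2 1.
P2 drops from 2 to 1.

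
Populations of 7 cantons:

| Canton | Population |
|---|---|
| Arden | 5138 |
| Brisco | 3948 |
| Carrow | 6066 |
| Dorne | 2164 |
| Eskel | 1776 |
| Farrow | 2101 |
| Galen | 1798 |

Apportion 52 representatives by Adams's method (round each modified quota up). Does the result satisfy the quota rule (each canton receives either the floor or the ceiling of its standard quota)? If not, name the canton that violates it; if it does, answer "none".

none

Standard quotas: Arden 11.621, Brisco 8.929, Carrow 13.720, Dorne 4.894, Eskel 4.017, Farrow 4.752, Galen 4.067.
Adams allocation: Arden 12, Brisco 9, Carrow 13, Dorne 5, Eskel 4, Farrow 5, Galen 4.
Every allocation lies between the lower and upper quota.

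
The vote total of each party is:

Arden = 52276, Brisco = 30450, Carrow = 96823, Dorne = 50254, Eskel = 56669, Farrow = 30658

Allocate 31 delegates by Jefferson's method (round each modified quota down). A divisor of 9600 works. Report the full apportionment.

With modified divisor 9600: modified quotas Arden 5.445, Brisco 3.172, Carrow 10.086, Dorne 5.235, Eskel 5.903, Farrow 3.194.
Rounding down: Arden 5, Brisco 3, Carrow 10, Dorne 5, Eskel 5, Farrow 3 (total 31).

Arden 5, Brisco 3, Carrow 10, Dorne 5, Eskel 5, Farrow 3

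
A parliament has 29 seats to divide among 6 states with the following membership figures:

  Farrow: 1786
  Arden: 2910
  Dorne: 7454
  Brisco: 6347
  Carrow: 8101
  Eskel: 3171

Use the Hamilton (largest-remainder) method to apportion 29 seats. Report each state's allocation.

Farrow: 2, Arden: 3, Dorne: 7, Brisco: 6, Carrow: 8, Eskel: 3

The standard divisor is 29769/29 ≈ 1026.517.
Standard quotas: Farrow 1.7399, Arden 2.8348, Dorne 7.2614, Brisco 6.1830, Carrow 7.8917, Eskel 3.0891.
Lower quotas: Farrow 1, Arden 2, Dorne 7, Brisco 6, Carrow 7, Eskel 3 (sum 26, leaving 3 seats).
Remainders in descending order: Carrow 0.8917, Arden 0.8348, Farrow 0.7399, Dorne 0.2614, Brisco 0.1830, Eskel 0.0891.
Largest remainders: Carrow, Arden, Farrow receive the extra seats.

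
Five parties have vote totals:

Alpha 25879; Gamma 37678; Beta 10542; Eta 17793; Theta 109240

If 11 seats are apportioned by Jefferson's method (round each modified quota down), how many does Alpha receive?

Standard divisor 201132/11 ≈ 18284.727; standard quotas: Alpha 1.415, Gamma 2.061, Beta 0.577, Eta 0.973, Theta 5.974.
Rounding down gives 1, 2, 0, 0, 5 = 8 seats, so the divisor must be adjusted.
With modified divisor 14600: modified quotas Alpha 1.773, Gamma 2.581, Beta 0.722, Eta 1.219, Theta 7.482.
Rounding down: Alpha 1, Gamma 2, Beta 0, Eta 1, Theta 7 (total 11).
Alpha receives 1.

1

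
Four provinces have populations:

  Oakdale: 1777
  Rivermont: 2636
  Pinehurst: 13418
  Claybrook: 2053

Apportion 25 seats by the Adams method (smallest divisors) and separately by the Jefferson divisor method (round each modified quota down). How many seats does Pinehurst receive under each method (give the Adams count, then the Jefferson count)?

16 and 18

Adams: Oakdale 3, Rivermont 3, Pinehurst 16, Claybrook 3.
Jefferson: Oakdale 2, Rivermont 3, Pinehurst 18, Claybrook 2.
Pinehurst gets 16 under Adams and 18 under Jefferson.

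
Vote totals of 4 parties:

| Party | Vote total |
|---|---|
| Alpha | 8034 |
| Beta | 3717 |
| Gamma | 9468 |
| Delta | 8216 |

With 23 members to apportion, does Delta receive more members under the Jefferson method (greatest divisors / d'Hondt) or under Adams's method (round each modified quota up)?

Jefferson: Alpha 6, Beta 3, Gamma 8, Delta 6.
Adams: Alpha 6, Beta 3, Gamma 7, Delta 7.
Delta gets 6 under Jefferson and 7 under Adams.

Adams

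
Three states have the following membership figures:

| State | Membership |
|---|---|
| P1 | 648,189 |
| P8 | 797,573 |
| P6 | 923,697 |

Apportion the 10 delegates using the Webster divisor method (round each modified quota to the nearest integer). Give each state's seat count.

Standard divisor 2369459/10 ≈ 236945.9; standard quotas: P1 2.736, P8 3.366, P6 3.898.
Rounding to the nearest integer gives P1 3, P8 3, P6 4 — total 10, matching the house size, so no adjustment is needed.

P1 3, P8 3, P6 4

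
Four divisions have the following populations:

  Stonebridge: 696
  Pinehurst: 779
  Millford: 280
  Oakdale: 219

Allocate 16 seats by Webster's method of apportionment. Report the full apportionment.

Stonebridge=6; Pinehurst=6; Millford=2; Oakdale=2

Standard divisor 1974/16 ≈ 123.375; standard quotas: Stonebridge 5.641, Pinehurst 6.314, Millford 2.270, Oakdale 1.775.
Rounding to the nearest integer gives Stonebridge 6, Pinehurst 6, Millford 2, Oakdale 2 — total 16, matching the house size, so no adjustment is needed.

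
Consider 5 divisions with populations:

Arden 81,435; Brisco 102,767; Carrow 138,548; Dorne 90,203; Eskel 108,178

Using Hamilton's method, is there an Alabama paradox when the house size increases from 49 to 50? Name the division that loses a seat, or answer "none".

none

At 49 seats: Arden 8, Brisco 10, Carrow 13, Dorne 8, Eskel 10.
At 50 seats: Arden 8, Brisco 10, Carrow 13, Dorne 9, Eskel 10.
No division's allocation decreased.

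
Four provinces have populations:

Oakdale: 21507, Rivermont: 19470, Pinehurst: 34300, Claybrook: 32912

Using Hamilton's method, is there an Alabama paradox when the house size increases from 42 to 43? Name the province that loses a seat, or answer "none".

At 42 seats: Oakdale 8, Rivermont 8, Pinehurst 13, Claybrook 13.
At 43 seats: Oakdale 8, Rivermont 8, Pinehurst 14, Claybrook 13.
No province's allocation decreased.

none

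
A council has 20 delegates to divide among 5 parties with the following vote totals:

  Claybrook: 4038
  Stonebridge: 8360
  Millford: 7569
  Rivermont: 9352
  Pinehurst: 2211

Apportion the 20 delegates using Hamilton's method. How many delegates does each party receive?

Claybrook 3, Stonebridge 5, Millford 5, Rivermont 6, Pinehurst 1

Standard divisor: 31530 ÷ 20 ≈ 1576.5.
Standard quotas: Claybrook 2.5614, Stonebridge 5.3029, Millford 4.8011, Rivermont 5.9321, Pinehurst 1.4025.
Lower quotas: Claybrook 2, Stonebridge 5, Millford 4, Rivermont 5, Pinehurst 1 (sum 17, leaving 3 seats).
Remainders in descending order: Rivermont 0.9321, Millford 0.8011, Claybrook 0.5614, Pinehurst 0.4025, Stonebridge 0.3029.
Largest remainders: Rivermont, Millford, Claybrook receive the extra seats.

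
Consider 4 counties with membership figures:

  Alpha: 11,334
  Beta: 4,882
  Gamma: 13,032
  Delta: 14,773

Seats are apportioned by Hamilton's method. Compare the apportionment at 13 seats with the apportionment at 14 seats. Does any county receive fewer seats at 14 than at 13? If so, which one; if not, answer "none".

Beta

At 13 seats: Alpha 3, Beta 2, Gamma 4, Delta 4.
At 14 seats: Alpha 4, Beta 1, Gamma 4, Delta 5.
Beta drops from 2 to 1.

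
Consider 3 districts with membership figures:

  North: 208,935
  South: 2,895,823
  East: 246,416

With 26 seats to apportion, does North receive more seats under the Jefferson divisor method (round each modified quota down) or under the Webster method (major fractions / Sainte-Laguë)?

Jefferson: North 1, South 23, East 2.
Webster: North 2, South 22, East 2.
North gets 1 under Jefferson and 2 under Webster.

Webster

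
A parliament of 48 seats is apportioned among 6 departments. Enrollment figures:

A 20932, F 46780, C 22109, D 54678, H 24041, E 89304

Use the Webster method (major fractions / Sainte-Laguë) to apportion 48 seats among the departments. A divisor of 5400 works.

With modified divisor 5400: modified quotas A 3.876, F 8.663, C 4.094, D 10.126, H 4.452, E 16.538.
Rounding to the nearest integer: A 4, F 9, C 4, D 10, H 4, E 17 (total 48).

A 4; F 9; C 4; D 10; H 4; E 17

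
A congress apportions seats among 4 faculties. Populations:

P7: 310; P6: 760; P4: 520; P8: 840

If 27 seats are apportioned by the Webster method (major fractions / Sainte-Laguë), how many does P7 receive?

Standard divisor 2430/27 ≈ 90; standard quotas: P7 3.444, P6 8.444, P4 5.778, P8 9.333.
Rounding to the nearest integer gives 3, 8, 6, 9 = 26 seats, so the divisor must be adjusted.
With modified divisor 89.16: modified quotas P7 3.477, P6 8.524, P4 5.832, P8 9.421.
Rounding to the nearest integer: P7 3, P6 9, P4 6, P8 9 (total 27).
P7 receives 3.

3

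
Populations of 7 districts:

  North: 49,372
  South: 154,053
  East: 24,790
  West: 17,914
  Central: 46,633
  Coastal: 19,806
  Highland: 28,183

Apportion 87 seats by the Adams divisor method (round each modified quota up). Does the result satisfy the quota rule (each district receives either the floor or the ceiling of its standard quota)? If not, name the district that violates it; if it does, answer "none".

Standard quotas: North 12.606, South 39.333, East 6.329, West 4.574, Central 11.906, Coastal 5.057, Highland 7.196.
Adams allocation: North 13, South 38, East 7, West 5, Central 12, Coastal 5, Highland 7.
South has quota 39.333 (lower 39, upper 40) but receives 38 — outside the quota interval.

South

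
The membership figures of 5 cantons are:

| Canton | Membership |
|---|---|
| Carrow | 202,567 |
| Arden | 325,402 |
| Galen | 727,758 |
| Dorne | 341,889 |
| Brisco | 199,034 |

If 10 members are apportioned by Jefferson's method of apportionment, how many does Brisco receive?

1

Standard divisor 1796650/10 ≈ 179665; standard quotas: Carrow 1.127, Arden 1.811, Galen 4.051, Dorne 1.903, Brisco 1.108.
Rounding down gives 1, 1, 4, 1, 1 = 8 seats, so the divisor must be adjusted.
With modified divisor 154100: modified quotas Carrow 1.315, Arden 2.112, Galen 4.723, Dorne 2.219, Brisco 1.292.
Rounding down: Carrow 1, Arden 2, Galen 4, Dorne 2, Brisco 1 (total 10).
Brisco receives 1.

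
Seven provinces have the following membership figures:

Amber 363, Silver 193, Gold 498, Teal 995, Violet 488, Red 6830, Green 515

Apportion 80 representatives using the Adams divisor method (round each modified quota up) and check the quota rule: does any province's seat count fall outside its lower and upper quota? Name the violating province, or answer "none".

Standard quotas: Amber 2.939, Silver 1.562, Gold 4.032, Teal 8.055, Violet 3.951, Red 55.292, Green 4.169.
Adams allocation: Amber 3, Silver 2, Gold 4, Teal 8, Violet 4, Red 54, Green 5.
Red has quota 55.292 (lower 55, upper 56) but receives 54 — outside the quota interval.

Red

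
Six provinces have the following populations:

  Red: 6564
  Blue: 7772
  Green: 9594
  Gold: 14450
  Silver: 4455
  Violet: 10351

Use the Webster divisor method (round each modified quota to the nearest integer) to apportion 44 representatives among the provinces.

Red 5, Blue 6, Green 8, Gold 12, Silver 4, Violet 9

Standard divisor 53186/44 ≈ 1208.773; standard quotas: Red 5.430, Blue 6.430, Green 7.937, Gold 11.954, Silver 3.686, Violet 8.563.
Rounding to the nearest integer gives Red 5, Blue 6, Green 8, Gold 12, Silver 4, Violet 9 — total 44, matching the house size, so no adjustment is needed.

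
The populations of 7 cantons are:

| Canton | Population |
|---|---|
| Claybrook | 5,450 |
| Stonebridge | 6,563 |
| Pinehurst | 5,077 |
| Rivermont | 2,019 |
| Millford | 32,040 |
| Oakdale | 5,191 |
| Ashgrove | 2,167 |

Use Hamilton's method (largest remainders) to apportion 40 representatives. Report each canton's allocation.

Claybrook 4; Stonebridge 5; Pinehurst 3; Rivermont 1; Millford 22; Oakdale 4; Ashgrove 1

The standard divisor is 58507/40 ≈ 1462.675.
Standard quotas: Claybrook 3.7260, Stonebridge 4.4870, Pinehurst 3.4710, Rivermont 1.3803, Millford 21.9051, Oakdale 3.5490, Ashgrove 1.4815.
Lower quotas: Claybrook 3, Stonebridge 4, Pinehurst 3, Rivermont 1, Millford 21, Oakdale 3, Ashgrove 1 (sum 36, leaving 4 seats).
Remainders in descending order: Millford 0.9051, Claybrook 0.7260, Oakdale 0.5490, Stonebridge 0.4870, Ashgrove 0.4815, Pinehurst 0.4710, Rivermont 0.3803.
The surplus seats go to Millford, Claybrook, Oakdale, Stonebridge.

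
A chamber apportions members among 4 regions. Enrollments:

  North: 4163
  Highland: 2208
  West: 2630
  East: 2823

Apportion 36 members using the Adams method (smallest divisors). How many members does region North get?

12

Standard divisor 11824/36 ≈ 328.444; standard quotas: North 12.675, Highland 6.723, West 8.007, East 8.595.
Rounding up gives 13, 7, 9, 9 = 38 seats, so the divisor must be adjusted.
With modified divisor 350: modified quotas North 11.894, Highland 6.309, West 7.514, East 8.066.
Rounding up: North 12, Highland 7, West 8, East 9 (total 36).
North receives 12.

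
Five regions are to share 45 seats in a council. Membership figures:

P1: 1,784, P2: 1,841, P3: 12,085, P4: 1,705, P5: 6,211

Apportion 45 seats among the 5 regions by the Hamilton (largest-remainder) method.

P1 3, P2 4, P3 23, P4 3, P5 12

The standard divisor is 23626/45 ≈ 525.022.
Standard quotas: P1 3.3980, P2 3.5065, P3 23.0181, P4 3.2475, P5 11.8300.
Lower quotas: P1 3, P2 3, P3 23, P4 3, P5 11 (sum 43, leaving 2 seats).
Remainders in descending order: P5 0.8300, P2 0.5065, P1 0.3980, P4 0.2475, P3 0.0181.
The surplus seats go to P5, P2.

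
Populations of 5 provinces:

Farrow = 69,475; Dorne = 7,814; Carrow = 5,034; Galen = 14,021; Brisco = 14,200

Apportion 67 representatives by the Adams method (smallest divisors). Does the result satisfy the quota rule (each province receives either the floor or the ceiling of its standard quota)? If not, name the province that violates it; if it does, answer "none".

Standard quotas: Farrow 42.108, Dorne 4.736, Carrow 3.051, Galen 8.498, Brisco 8.607.
Adams allocation: Farrow 41, Dorne 5, Carrow 3, Galen 9, Brisco 9.
Farrow has quota 42.108 (lower 42, upper 43) but receives 41 — outside the quota interval.

Farrow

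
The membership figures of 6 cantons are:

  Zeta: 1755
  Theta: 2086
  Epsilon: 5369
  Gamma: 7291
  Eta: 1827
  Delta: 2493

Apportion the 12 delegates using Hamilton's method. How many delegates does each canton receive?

Zeta: 1; Theta: 1; Epsilon: 3; Gamma: 4; Eta: 1; Delta: 2

Total 20821; standard divisor 20821/12 ≈ 1735.083.
Standard quotas: Zeta 1.0115, Theta 1.2022, Epsilon 3.0944, Gamma 4.2021, Eta 1.0530, Delta 1.4368.
Lower quotas: Zeta 1, Theta 1, Epsilon 3, Gamma 4, Eta 1, Delta 1 (sum 11, leaving 1 seat).
Remainders in descending order: Delta 0.4368, Theta 0.2022, Gamma 0.2021, Epsilon 0.0944, Eta 0.0530, Zeta 0.0115.
The surplus seat goes to Delta.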